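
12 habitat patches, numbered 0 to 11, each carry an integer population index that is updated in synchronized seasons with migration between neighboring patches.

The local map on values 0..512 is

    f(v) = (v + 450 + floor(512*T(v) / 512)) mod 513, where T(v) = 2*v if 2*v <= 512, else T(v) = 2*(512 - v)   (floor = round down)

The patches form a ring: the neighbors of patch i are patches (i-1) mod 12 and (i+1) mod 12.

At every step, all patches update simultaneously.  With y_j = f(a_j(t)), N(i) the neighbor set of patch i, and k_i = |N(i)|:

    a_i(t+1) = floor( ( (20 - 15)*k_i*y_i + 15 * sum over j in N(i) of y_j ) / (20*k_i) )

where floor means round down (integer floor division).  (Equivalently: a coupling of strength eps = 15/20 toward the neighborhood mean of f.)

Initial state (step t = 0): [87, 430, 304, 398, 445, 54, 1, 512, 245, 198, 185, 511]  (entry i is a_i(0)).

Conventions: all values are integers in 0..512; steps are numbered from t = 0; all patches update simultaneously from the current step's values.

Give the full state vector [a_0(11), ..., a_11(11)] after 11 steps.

Answer: [280, 273, 286, 211, 162, 151, 146, 161, 231, 303, 280, 223]

Derivation:
t=0: [87, 430, 304, 398, 445, 54, 1, 512, 245, 198, 185, 511]
t=1: [225, 132, 61, 67, 56, 195, 318, 341, 214, 248, 298, 371]
t=2: [178, 165, 206, 118, 81, 90, 76, 100, 119, 123, 129, 112]
t=3: [382, 300, 281, 156, 231, 181, 207, 231, 277, 308, 298, 366]
t=4: [102, 124, 249, 207, 361, 180, 235, 110, 139, 155, 120, 101]
t=5: [266, 232, 175, 108, 217, 200, 311, 247, 339, 344, 315, 262]
t=6: [160, 271, 258, 266, 125, 85, 105, 133, 128, 116, 142, 164]
t=7: [331, 271, 182, 233, 218, 259, 261, 298, 313, 327, 358, 399]
t=8: [114, 269, 233, 241, 136, 146, 173, 158, 135, 114, 86, 89]
t=9: [213, 195, 153, 212, 282, 394, 408, 402, 344, 271, 229, 228]
t=10: [59, 174, 124, 225, 84, 90, 47, 65, 109, 124, 134, 92]
t=11: [280, 273, 286, 211, 162, 151, 146, 161, 231, 303, 280, 223]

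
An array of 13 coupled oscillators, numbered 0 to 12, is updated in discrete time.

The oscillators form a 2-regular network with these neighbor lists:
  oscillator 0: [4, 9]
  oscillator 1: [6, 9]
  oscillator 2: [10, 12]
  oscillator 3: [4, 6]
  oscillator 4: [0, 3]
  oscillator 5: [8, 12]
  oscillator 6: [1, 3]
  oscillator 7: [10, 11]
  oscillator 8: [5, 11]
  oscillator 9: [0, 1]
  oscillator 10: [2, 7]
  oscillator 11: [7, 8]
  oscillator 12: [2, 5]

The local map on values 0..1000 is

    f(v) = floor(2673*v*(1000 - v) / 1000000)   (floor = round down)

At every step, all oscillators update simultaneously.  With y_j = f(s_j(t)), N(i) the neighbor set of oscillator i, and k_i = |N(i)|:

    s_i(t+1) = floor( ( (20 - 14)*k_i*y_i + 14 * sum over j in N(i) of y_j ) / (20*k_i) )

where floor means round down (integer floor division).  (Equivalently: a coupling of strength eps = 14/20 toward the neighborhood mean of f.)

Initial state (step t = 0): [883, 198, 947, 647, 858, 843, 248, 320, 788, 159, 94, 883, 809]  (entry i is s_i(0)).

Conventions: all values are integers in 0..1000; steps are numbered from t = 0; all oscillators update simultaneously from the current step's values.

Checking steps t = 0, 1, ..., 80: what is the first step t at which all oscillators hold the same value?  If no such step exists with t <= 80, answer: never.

Simulating step by step:
t=0: [883, 198, 947, 647, 858, 843, 248, 320, 788, 159, 94, 883, 809]  (not all equal)
t=1: [321, 426, 264, 471, 407, 406, 511, 350, 353, 352, 318, 442, 294]  (not all equal)
t=2: [613, 642, 552, 659, 630, 600, 661, 615, 639, 614, 568, 624, 573]  (not all equal)
t=3: [629, 615, 656, 607, 618, 636, 604, 638, 628, 626, 649, 624, 651]  (not all equal)
t=4: [626, 632, 606, 635, 630, 616, 635, 617, 622, 626, 609, 622, 609]  (not all equal)
t=5: [624, 621, 636, 620, 622, 632, 619, 631, 629, 623, 634, 629, 635]  (not all equal)
t=6: [627, 628, 619, 629, 628, 621, 629, 621, 622, 627, 620, 622, 619]  (not all equal)
t=7: [624, 624, 629, 623, 624, 629, 623, 628, 628, 624, 629, 628, 629]  (not all equal)
t=8: [627, 627, 623, 627, 627, 623, 627, 623, 623, 627, 623, 624, 623]  (not all equal)
t=9: [625, 625, 627, 625, 625, 627, 625, 627, 627, 625, 627, 627, 627]  (not all equal)
t=10: [626, 626, 625, 626, 626, 625, 626, 625, 625, 626, 625, 625, 625]  (not all equal)
t=11: [625, 625, 626, 625, 625, 626, 625, 626, 626, 625, 626, 626, 626]  (not all equal)
t=12: [626, 626, 625, 626, 626, 625, 626, 625, 625, 626, 625, 625, 625]  (not all equal)

Answer: never
Key observation: The state at step 10 reappears at step 12 — the system is in a cycle of period 2 from step 10 on.  No step 0..12 is synchronized, and the cycle repeats forever, so no step up to 80 (or ever) has all oscillators equal.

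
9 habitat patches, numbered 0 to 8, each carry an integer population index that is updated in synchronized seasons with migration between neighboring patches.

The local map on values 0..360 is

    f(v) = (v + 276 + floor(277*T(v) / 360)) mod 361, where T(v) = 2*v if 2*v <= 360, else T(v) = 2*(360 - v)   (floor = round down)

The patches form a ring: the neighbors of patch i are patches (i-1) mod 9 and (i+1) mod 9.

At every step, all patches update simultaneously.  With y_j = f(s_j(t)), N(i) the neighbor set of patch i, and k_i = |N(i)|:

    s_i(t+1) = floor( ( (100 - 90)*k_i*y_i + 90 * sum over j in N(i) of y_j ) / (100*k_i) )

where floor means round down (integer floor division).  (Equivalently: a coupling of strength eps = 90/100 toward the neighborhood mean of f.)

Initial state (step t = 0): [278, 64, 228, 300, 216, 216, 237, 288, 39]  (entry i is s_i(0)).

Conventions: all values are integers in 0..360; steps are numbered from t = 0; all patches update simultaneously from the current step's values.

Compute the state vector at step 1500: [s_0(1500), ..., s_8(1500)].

Simulating step by step:
t=0: [278, 64, 228, 300, 216, 216, 237, 288, 39]
t=1: [72, 306, 207, 344, 331, 347, 333, 191, 285]
t=2: [288, 234, 299, 319, 283, 288, 158, 272, 77]
t=3: [234, 313, 318, 310, 306, 315, 317, 223, 296]
t=4: [308, 317, 300, 300, 300, 300, 320, 307, 341]
t=5: [292, 304, 302, 307, 307, 302, 304, 291, 301]
t=6: [306, 308, 304, 304, 304, 304, 308, 306, 310]
t=7: [302, 304, 304, 305, 305, 304, 304, 302, 303]
t=8: [305, 305, 304, 304, 304, 304, 305, 305, 305]
t=9: [304, 304, 304, 305, 305, 304, 304, 304, 304]
t=10: [305, 305, 304, 304, 304, 304, 305, 305, 305]

Answer: [305, 305, 304, 304, 304, 304, 305, 305, 305]
Key observation: The state at step 8, [305, 305, 304, 304, 304, 304, 305, 305, 305], reappears at step 10: the system is in a cycle of period 2 from step 8 on.  Therefore the state at step 1500 equals the state at step 8 + ((1500 - 8) mod 2) = 8, which is [305, 305, 304, 304, 304, 304, 305, 305, 305].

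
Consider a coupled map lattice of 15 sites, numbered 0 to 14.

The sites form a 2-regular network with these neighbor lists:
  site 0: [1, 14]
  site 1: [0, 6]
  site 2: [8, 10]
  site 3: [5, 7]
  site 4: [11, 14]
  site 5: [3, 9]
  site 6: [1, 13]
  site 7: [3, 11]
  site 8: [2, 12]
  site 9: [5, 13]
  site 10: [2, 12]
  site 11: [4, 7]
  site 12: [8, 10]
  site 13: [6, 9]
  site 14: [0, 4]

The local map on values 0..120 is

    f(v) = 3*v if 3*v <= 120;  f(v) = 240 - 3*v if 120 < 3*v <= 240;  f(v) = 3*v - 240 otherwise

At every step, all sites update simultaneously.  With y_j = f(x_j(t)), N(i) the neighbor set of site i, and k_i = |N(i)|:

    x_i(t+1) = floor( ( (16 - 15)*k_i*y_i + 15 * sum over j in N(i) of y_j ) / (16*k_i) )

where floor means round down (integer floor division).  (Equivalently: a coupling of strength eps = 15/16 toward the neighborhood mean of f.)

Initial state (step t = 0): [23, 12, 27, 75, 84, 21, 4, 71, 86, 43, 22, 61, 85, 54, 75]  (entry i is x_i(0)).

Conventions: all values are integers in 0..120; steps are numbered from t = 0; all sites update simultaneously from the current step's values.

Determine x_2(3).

Simulating step by step:
t=0: [23, 12, 27, 75, 84, 21, 4, 71, 86, 43, 22, 61, 85, 54, 75]
t=1: [28, 40, 44, 43, 34, 63, 54, 35, 46, 73, 49, 21, 40, 62, 38]
t=2: [114, 83, 98, 80, 89, 65, 86, 88, 113, 50, 112, 100, 98, 49, 94]
t=3: [30, 56, 94, 32, 49, 45, 48, 29, 56, 70, 56, 27, 94, 56, 63]

Answer: x_2(3) = 94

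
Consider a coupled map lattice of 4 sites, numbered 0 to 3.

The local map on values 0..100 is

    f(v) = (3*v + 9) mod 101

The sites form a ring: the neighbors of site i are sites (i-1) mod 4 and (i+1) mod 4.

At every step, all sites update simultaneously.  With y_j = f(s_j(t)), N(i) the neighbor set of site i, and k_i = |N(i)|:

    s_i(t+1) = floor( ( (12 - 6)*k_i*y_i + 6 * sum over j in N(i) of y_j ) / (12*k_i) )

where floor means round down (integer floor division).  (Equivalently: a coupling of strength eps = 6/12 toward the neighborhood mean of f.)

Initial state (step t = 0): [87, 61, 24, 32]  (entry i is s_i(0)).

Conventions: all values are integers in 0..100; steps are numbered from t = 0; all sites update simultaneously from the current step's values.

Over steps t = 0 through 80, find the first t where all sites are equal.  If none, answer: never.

Simulating step by step:
t=0: [87, 61, 24, 32]  (not all equal)
t=1: [57, 82, 64, 39]  (not all equal)
t=2: [59, 71, 69, 57]  (not all equal)
t=3: [67, 34, 31, 64]  (not all equal)
t=4: [31, 7, 28, 52]  (not all equal)
t=5: [24, 38, 70, 55]  (not all equal)
t=6: [64, 35, 32, 61]  (not all equal)
t=7: [76, 32, 28, 71]  (not all equal)
t=8: [23, 34, 52, 42]  (not all equal)
t=9: [50, 40, 43, 52]  (not all equal)
t=10: [52, 37, 41, 55]  (not all equal)
t=11: [55, 33, 38, 60]  (not all equal)
t=12: [60, 27, 34, 67]  (not all equal)
t=13: [68, 69, 29, 28]  (not all equal)
t=14: [32, 33, 74, 73]  (not all equal)
t=15: [10, 11, 22, 21]  (not all equal)
t=16: [48, 49, 66, 64]  (not all equal)
t=17: [64, 41, 41, 64]  (not all equal)
t=18: [82, 48, 48, 82]  (not all equal)
t=19: [52, 52, 52, 52]  (all equal)

Answer: 19
Key observation: Synchronization is absorbing here: once all sites are equal they stay equal, and step 19 is the first all-equal step.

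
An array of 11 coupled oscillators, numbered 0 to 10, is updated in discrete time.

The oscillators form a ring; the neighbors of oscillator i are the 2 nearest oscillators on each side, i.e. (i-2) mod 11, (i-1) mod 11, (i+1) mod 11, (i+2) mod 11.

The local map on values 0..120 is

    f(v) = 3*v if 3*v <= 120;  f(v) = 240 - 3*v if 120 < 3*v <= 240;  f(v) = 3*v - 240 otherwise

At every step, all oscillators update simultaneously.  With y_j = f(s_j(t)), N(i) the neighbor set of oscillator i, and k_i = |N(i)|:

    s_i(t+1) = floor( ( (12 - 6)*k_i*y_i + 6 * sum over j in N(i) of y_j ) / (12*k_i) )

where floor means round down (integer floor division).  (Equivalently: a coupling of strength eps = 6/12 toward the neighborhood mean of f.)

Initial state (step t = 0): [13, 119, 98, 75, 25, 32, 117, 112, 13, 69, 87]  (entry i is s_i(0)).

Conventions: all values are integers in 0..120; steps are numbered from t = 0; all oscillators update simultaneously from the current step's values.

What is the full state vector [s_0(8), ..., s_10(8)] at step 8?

Simulating step by step:
t=0: [13, 119, 98, 75, 25, 32, 117, 112, 13, 69, 87]
t=1: [47, 74, 57, 50, 72, 85, 93, 82, 52, 40, 39]
t=2: [90, 55, 63, 60, 38, 27, 35, 35, 77, 98, 98]
t=3: [44, 61, 60, 70, 94, 88, 91, 83, 44, 51, 48]
t=4: [91, 65, 59, 37, 39, 26, 39, 36, 82, 83, 93]
t=5: [36, 53, 69, 93, 104, 95, 97, 80, 37, 27, 31]
t=6: [90, 74, 54, 48, 57, 42, 54, 36, 83, 79, 94]
t=7: [32, 39, 65, 82, 80, 100, 76, 79, 33, 25, 28]
t=8: [88, 87, 49, 30, 15, 32, 26, 32, 71, 72, 90]

Answer: [88, 87, 49, 30, 15, 32, 26, 32, 71, 72, 90]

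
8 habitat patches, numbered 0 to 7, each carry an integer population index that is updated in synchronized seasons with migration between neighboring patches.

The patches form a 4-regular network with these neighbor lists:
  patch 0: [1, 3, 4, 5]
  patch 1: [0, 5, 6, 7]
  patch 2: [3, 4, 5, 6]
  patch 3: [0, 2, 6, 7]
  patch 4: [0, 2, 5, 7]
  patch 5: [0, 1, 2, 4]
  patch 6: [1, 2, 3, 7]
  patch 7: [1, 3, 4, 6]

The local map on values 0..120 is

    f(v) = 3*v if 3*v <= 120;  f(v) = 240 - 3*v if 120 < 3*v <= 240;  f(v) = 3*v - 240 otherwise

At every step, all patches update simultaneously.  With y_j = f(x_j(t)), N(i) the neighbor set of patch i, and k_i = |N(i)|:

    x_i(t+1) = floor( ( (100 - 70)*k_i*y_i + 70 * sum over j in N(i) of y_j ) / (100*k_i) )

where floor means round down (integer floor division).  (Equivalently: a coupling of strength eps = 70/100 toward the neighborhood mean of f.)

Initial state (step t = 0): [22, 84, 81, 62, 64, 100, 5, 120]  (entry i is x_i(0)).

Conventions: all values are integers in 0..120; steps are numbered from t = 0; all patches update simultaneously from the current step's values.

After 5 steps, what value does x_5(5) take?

Simulating step by step:
t=0: [22, 84, 81, 62, 64, 100, 5, 120]
t=1: [50, 49, 31, 51, 57, 40, 37, 58]
t=2: [91, 95, 95, 89, 85, 96, 92, 82]
t=3: [33, 35, 35, 29, 27, 38, 32, 23]
t=4: [97, 97, 97, 90, 92, 102, 92, 85]
t=5: [47, 44, 44, 35, 42, 52, 36, 31]

Answer: x_5(5) = 52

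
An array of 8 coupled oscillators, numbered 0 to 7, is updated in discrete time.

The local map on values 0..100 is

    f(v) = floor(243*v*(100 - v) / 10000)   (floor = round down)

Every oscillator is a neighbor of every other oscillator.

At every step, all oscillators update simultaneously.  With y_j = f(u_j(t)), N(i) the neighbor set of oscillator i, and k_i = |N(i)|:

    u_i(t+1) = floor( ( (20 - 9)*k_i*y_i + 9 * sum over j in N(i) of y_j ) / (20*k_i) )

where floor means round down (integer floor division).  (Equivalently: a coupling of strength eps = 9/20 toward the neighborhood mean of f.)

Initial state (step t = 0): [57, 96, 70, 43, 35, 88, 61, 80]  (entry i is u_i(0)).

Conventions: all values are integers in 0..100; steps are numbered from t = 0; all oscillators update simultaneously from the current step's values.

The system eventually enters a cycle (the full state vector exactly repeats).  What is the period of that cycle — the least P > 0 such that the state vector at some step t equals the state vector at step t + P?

Answer: 2
Key observation: The state at step 3, [59, 59, 59, 59, 59, 59, 59, 59], reappears at step 5 — and no state repeats earlier — so the cycle the system enters has period 2.

Derivation:
t=0: [57, 96, 70, 43, 35, 88, 61, 80]
t=1: [51, 27, 47, 51, 49, 34, 50, 41]
t=2: [58, 52, 58, 58, 58, 55, 58, 57]
t=3: [59, 59, 59, 59, 59, 59, 59, 59]
t=4: [58, 58, 58, 58, 58, 58, 58, 58]
t=5: [59, 59, 59, 59, 59, 59, 59, 59]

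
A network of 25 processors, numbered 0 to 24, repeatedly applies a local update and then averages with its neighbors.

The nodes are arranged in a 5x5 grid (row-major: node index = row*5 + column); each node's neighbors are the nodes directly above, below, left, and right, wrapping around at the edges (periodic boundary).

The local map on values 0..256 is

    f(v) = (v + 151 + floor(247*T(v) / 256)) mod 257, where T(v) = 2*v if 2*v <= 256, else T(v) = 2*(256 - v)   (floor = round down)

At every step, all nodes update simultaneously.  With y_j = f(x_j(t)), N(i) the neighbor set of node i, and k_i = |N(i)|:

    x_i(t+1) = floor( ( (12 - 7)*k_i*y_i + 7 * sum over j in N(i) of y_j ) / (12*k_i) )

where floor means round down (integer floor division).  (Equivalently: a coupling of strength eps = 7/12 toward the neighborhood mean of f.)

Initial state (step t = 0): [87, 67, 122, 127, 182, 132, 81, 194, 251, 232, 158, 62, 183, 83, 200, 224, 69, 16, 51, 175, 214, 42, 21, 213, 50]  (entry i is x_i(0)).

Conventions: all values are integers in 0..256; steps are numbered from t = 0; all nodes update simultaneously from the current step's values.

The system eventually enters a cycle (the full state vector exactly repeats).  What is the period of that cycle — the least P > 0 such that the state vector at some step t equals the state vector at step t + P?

Simulating step by step:
t=0: [87, 67, 122, 127, 182, 132, 81, 194, 251, 232, 158, 62, 183, 83, 200, 224, 69, 16, 51, 175, 214, 42, 21, 213, 50]
t=1: [135, 117, 180, 122, 144, 104, 110, 196, 140, 156, 168, 131, 180, 146, 197, 184, 108, 164, 127, 161, 134, 92, 183, 123, 136]
t=2: [103, 186, 224, 210, 179, 183, 184, 181, 138, 196, 187, 131, 193, 168, 225, 189, 178, 193, 146, 162, 59, 165, 217, 175, 111]
t=3: [186, 209, 193, 171, 210, 211, 186, 179, 124, 175, 179, 129, 183, 189, 203, 196, 189, 213, 236, 224, 152, 197, 200, 217, 200]
t=4: [209, 203, 209, 180, 207, 207, 179, 185, 129, 178, 180, 130, 182, 173, 204, 210, 177, 195, 181, 187, 222, 209, 198, 194, 201]
t=5: [192, 199, 202, 180, 203, 206, 182, 183, 133, 179, 178, 132, 186, 188, 211, 202, 180, 211, 215, 207, 189, 197, 201, 209, 199]
t=6: [205, 205, 205, 179, 207, 208, 181, 183, 129, 178, 179, 130, 181, 176, 203, 207, 179, 199, 193, 195, 207, 206, 198, 198, 200]
t=7: [195, 200, 204, 180, 204, 206, 181, 184, 133, 179, 179, 132, 186, 186, 210, 204, 180, 208, 208, 203, 196, 200, 200, 206, 200]
t=8: [202, 204, 205, 179, 206, 208, 181, 183, 130, 178, 178, 130, 181, 178, 204, 205, 179, 202, 198, 197, 203, 205, 199, 200, 200]
t=9: [198, 201, 204, 180, 204, 206, 181, 184, 132, 179, 179, 132, 185, 184, 209, 205, 180, 206, 205, 201, 199, 201, 200, 204, 200]
t=10: [200, 203, 204, 179, 205, 207, 181, 183, 130, 178, 178, 131, 182, 179, 205, 205, 179, 203, 200, 198, 201, 204, 199, 202, 200]
t=11: [199, 202, 204, 180, 205, 207, 181, 184, 132, 179, 179, 132, 185, 183, 208, 205, 180, 205, 204, 200, 200, 202, 200, 203, 200]
t=12: [199, 202, 204, 179, 205, 207, 181, 183, 130, 178, 178, 131, 183, 180, 206, 205, 179, 204, 201, 199, 200, 203, 199, 202, 200]
t=13: [199, 202, 205, 180, 205, 207, 181, 184, 132, 179, 179, 131, 184, 182, 207, 205, 180, 205, 203, 200, 200, 203, 200, 203, 200]
t=14: [199, 202, 204, 179, 205, 207, 181, 183, 130, 178, 179, 131, 183, 180, 206, 205, 179, 204, 201, 199, 200, 203, 199, 202, 200]
t=15: [199, 202, 205, 180, 205, 207, 181, 184, 132, 179, 179, 131, 184, 182, 207, 205, 180, 205, 203, 200, 200, 203, 200, 203, 200]

Answer: 2
Key observation: The state at step 13, [199, 202, 205, 180, 205, 207, 181, 184, 132, 179, 179, 131, 184, 182, 207, 205, 180, 205, 203, 200, 200, 203, 200, 203, 200], reappears at step 15 — and no state repeats earlier — so the cycle the system enters has period 2.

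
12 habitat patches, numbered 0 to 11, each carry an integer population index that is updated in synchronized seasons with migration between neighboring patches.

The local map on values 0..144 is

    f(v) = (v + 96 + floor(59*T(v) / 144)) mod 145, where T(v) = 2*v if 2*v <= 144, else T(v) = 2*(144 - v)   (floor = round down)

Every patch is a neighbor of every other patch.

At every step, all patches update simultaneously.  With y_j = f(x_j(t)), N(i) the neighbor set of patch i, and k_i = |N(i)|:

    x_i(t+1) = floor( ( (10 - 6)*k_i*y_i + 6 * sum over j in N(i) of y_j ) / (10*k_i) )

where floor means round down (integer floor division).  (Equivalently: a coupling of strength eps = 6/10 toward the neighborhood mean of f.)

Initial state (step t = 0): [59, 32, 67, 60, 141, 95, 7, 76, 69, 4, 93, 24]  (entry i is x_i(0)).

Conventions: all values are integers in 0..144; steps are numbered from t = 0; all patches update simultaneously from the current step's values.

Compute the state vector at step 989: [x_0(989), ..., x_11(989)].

Simulating step by step:
t=0: [59, 32, 67, 60, 141, 95, 7, 76, 69, 4, 93, 24]
t=1: [73, 56, 77, 73, 85, 82, 90, 81, 79, 88, 82, 101]
t=2: [81, 70, 81, 81, 81, 81, 82, 81, 81, 81, 81, 82]
t=3: [82, 81, 82, 82, 82, 82, 82, 82, 82, 82, 82, 82]
t=4: [83, 83, 83, 83, 83, 83, 83, 83, 83, 83, 83, 83]
t=5: [83, 83, 83, 83, 83, 83, 83, 83, 83, 83, 83, 83]

Answer: [83, 83, 83, 83, 83, 83, 83, 83, 83, 83, 83, 83]
Key observation: The state at step 4, [83, 83, 83, 83, 83, 83, 83, 83, 83, 83, 83, 83], reappears at step 5: the system is in a cycle of period 1 from step 4 on.  Therefore the state at step 989 equals the state at step 4 + ((989 - 4) mod 1) = 4, which is [83, 83, 83, 83, 83, 83, 83, 83, 83, 83, 83, 83].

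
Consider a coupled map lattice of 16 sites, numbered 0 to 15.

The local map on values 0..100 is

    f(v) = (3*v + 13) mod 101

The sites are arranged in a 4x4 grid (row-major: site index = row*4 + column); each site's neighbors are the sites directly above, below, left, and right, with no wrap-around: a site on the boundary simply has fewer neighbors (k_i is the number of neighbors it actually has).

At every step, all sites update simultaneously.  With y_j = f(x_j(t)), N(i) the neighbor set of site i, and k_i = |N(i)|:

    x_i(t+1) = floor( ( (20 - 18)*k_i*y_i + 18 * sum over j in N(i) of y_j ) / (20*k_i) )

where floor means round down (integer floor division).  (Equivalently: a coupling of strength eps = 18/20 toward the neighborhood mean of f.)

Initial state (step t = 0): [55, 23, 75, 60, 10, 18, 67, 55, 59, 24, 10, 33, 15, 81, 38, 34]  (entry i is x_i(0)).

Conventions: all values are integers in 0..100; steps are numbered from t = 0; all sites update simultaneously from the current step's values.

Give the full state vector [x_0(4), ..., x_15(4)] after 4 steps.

Simulating step by step:
t=0: [55, 23, 75, 60, 10, 18, 67, 55, 59, 24, 10, 33, 15, 81, 38, 34]
t=1: [63, 62, 59, 60, 74, 56, 51, 42, 64, 65, 34, 41, 70, 56, 35, 18]
t=2: [58, 60, 85, 66, 28, 53, 56, 61, 18, 40, 29, 39, 39, 21, 50, 30]
t=3: [93, 76, 60, 73, 76, 74, 82, 44, 54, 73, 55, 62, 67, 44, 59, 41]
t=4: [44, 68, 47, 64, 63, 40, 61, 59, 31, 54, 69, 56, 54, 43, 55, 87]

Answer: [44, 68, 47, 64, 63, 40, 61, 59, 31, 54, 69, 56, 54, 43, 55, 87]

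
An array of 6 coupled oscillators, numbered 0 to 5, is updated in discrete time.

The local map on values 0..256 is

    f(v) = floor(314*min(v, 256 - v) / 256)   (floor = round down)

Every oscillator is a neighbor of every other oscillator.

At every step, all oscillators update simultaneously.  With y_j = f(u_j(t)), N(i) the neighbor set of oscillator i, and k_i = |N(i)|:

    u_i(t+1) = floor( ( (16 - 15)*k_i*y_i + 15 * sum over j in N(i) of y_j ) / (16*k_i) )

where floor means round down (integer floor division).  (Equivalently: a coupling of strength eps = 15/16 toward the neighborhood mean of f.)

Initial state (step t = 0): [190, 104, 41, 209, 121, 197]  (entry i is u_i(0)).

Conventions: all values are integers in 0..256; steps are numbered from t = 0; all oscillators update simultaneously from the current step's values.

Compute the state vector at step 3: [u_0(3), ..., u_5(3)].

Answer: [132, 131, 132, 132, 131, 132]

Derivation:
t=0: [190, 104, 41, 209, 121, 197]
t=1: [90, 84, 93, 93, 81, 91]
t=2: [108, 109, 107, 107, 109, 108]
t=3: [132, 131, 132, 132, 131, 132]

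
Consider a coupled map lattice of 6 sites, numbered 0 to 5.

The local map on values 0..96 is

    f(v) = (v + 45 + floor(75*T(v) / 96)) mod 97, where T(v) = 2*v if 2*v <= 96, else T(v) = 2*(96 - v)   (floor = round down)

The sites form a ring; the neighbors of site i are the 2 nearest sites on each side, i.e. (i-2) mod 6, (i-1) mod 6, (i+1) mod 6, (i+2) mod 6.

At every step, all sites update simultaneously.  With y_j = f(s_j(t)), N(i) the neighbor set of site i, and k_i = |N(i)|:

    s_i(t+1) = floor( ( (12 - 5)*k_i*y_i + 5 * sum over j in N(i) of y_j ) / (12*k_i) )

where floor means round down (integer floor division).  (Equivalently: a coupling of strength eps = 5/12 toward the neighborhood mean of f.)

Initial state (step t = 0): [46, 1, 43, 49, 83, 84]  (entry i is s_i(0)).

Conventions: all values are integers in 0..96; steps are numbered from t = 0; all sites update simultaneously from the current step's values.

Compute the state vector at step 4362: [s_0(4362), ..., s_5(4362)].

Simulating step by step:
t=0: [46, 1, 43, 49, 83, 84]
t=1: [59, 52, 58, 62, 55, 53]
t=2: [65, 66, 65, 64, 66, 66]
t=3: [60, 60, 60, 61, 60, 60]
t=4: [64, 63, 63, 63, 63, 63]
t=5: [62, 62, 62, 62, 62, 62]
t=6: [63, 63, 63, 63, 63, 63]
t=7: [62, 62, 62, 62, 62, 62]

Answer: [63, 63, 63, 63, 63, 63]
Key observation: The state at step 5, [62, 62, 62, 62, 62, 62], reappears at step 7: the system is in a cycle of period 2 from step 5 on.  Therefore the state at step 4362 equals the state at step 5 + ((4362 - 5) mod 2) = 6, which is [63, 63, 63, 63, 63, 63].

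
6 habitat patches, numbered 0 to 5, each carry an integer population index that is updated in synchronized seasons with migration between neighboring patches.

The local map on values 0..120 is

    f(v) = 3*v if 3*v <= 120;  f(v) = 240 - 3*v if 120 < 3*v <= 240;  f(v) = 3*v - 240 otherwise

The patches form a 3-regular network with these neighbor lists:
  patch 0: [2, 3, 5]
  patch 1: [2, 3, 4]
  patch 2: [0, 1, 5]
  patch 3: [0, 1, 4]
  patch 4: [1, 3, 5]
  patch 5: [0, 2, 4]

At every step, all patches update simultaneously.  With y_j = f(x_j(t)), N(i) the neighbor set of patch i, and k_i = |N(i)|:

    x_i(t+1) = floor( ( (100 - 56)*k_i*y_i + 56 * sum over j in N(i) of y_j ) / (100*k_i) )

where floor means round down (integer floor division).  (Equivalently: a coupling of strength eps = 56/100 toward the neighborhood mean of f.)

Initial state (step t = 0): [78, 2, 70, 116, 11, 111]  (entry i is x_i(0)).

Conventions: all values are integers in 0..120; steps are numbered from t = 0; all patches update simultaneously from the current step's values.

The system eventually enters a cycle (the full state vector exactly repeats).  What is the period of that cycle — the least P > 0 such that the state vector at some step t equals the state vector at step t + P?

Answer: 4
Key observation: The state at step 45, [117, 117, 117, 117, 117, 117], reappears at step 49 — and no state repeats earlier — so the cycle the system enters has period 4.

Derivation:
t=0: [78, 2, 70, 116, 11, 111]
t=1: [45, 34, 32, 55, 53, 53]
t=2: [93, 91, 96, 86, 83, 88]
t=3: [33, 28, 39, 23, 17, 28]
t=4: [93, 81, 101, 74, 66, 86]
t=5: [35, 24, 38, 23, 25, 34]
t=6: [99, 79, 102, 77, 78, 99]
t=7: [49, 16, 50, 16, 15, 49]
t=8: [84, 55, 83, 55, 55, 83]
t=9: [22, 62, 21, 63, 62, 21]
t=10: [62, 55, 61, 54, 55, 61]
t=11: [59, 72, 59, 72, 72, 59]
t=12: [55, 31, 55, 31, 31, 55]
t=13: [78, 89, 78, 89, 89, 78]
t=14: [9, 23, 9, 23, 23, 9]
t=15: [34, 61, 34, 61, 61, 34]
t=16: [93, 65, 93, 65, 65, 93]
t=17: [40, 43, 40, 43, 43, 40]
t=18: [118, 112, 118, 112, 112, 118]
t=19: [110, 99, 110, 99, 99, 110]
t=20: [83, 63, 83, 63, 63, 83]
t=21: [16, 43, 16, 43, 43, 16]
t=22: [59, 99, 59, 99, 99, 59]
t=23: [61, 58, 61, 58, 58, 61]
t=24: [58, 64, 58, 64, 64, 58]
t=25: [62, 51, 62, 51, 51, 62]
t=26: [60, 80, 60, 80, 80, 60]
t=27: [48, 11, 48, 11, 11, 48]
t=28: [84, 44, 84, 44, 44, 84]
t=29: [29, 90, 29, 90, 90, 29]
t=30: [76, 40, 76, 40, 40, 76]
t=31: [32, 99, 32, 99, 99, 32]
t=32: [88, 64, 88, 64, 64, 88]
t=33: [28, 43, 28, 43, 43, 28]
t=34: [89, 105, 89, 105, 105, 89]
t=35: [35, 66, 35, 66, 66, 35]
t=36: [93, 53, 93, 53, 53, 93]
t=37: [46, 73, 46, 73, 73, 46]
t=38: [86, 36, 86, 36, 36, 86]
t=39: [34, 91, 34, 91, 91, 34]
t=40: [89, 45, 89, 45, 45, 89]
t=41: [41, 90, 41, 90, 90, 41]
t=42: [100, 46, 100, 46, 46, 100]
t=43: [67, 94, 67, 94, 94, 67]
t=44: [39, 41, 39, 41, 41, 39]
t=45: [117, 117, 117, 117, 117, 117]
t=46: [111, 111, 111, 111, 111, 111]
t=47: [93, 93, 93, 93, 93, 93]
t=48: [39, 39, 39, 39, 39, 39]
t=49: [117, 117, 117, 117, 117, 117]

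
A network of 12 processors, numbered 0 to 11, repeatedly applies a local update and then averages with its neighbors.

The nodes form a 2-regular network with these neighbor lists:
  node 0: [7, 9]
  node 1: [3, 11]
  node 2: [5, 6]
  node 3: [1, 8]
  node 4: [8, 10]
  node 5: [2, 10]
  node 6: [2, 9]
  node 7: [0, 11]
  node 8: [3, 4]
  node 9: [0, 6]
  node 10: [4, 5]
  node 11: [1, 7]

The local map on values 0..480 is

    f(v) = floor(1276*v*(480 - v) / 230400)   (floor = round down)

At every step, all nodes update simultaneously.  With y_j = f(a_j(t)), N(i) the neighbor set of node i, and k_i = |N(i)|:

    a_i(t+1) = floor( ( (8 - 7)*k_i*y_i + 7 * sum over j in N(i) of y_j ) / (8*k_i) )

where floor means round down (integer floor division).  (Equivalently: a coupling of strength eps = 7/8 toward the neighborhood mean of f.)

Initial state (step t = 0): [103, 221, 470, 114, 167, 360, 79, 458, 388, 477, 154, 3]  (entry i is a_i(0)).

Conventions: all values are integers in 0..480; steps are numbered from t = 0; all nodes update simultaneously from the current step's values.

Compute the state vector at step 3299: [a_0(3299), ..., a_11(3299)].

Simulating step by step:
t=0: [103, 221, 470, 114, 167, 360, 79, 458, 388, 477, 154, 3]
t=1: [54, 143, 184, 253, 243, 162, 36, 104, 252, 171, 265, 163]
t=2: [238, 297, 200, 295, 316, 305, 270, 207, 318, 130, 303, 246]
t=3: [286, 308, 305, 294, 290, 302, 284, 317, 293, 307, 291, 307]
t=4: [292, 297, 301, 298, 303, 299, 296, 298, 303, 305, 301, 290]
t=5: [298, 302, 299, 299, 297, 298, 297, 303, 298, 301, 298, 301]
t=6: [297, 298, 300, 298, 300, 299, 298, 298, 300, 300, 300, 297]
t=7: [299, 300, 299, 299, 299, 299, 299, 300, 299, 300, 299, 300]
t=8: [299, 299, 299, 299, 299, 299, 299, 299, 299, 299, 299, 299]
t=9: [299, 299, 299, 299, 299, 299, 299, 299, 299, 299, 299, 299]

Answer: [299, 299, 299, 299, 299, 299, 299, 299, 299, 299, 299, 299]
Key observation: The state at step 8, [299, 299, 299, 299, 299, 299, 299, 299, 299, 299, 299, 299], reappears at step 9: the system is in a cycle of period 1 from step 8 on.  Therefore the state at step 3299 equals the state at step 8 + ((3299 - 8) mod 1) = 8, which is [299, 299, 299, 299, 299, 299, 299, 299, 299, 299, 299, 299].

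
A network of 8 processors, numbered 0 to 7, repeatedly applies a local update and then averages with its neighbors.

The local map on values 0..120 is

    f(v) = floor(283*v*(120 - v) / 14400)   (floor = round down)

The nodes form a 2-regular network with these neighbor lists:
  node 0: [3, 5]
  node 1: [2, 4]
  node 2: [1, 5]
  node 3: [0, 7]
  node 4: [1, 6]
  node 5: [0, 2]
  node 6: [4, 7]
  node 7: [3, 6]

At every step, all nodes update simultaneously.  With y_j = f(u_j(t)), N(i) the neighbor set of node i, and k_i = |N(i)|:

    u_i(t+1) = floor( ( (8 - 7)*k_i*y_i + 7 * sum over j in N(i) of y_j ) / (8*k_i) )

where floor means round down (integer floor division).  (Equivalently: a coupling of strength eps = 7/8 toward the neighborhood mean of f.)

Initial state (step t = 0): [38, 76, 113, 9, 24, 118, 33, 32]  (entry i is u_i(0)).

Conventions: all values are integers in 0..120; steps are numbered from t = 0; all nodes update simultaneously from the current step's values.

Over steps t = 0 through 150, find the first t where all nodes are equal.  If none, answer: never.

Simulating step by step:
t=0: [38, 76, 113, 9, 24, 118, 33, 32]  (not all equal)
t=1: [17, 34, 32, 53, 58, 33, 50, 39]  (not all equal)
t=2: [58, 61, 56, 50, 63, 45, 66, 67]  (not all equal)
t=3: [67, 70, 68, 69, 70, 69, 69, 69]  (not all equal)
t=4: [69, 68, 68, 69, 68, 69, 68, 69]  (not all equal)
t=5: [69, 69, 69, 69, 69, 69, 69, 69]  (all equal)

Answer: 5
Key observation: Synchronization is absorbing here: once all nodes are equal they stay equal, and step 5 is the first all-equal step.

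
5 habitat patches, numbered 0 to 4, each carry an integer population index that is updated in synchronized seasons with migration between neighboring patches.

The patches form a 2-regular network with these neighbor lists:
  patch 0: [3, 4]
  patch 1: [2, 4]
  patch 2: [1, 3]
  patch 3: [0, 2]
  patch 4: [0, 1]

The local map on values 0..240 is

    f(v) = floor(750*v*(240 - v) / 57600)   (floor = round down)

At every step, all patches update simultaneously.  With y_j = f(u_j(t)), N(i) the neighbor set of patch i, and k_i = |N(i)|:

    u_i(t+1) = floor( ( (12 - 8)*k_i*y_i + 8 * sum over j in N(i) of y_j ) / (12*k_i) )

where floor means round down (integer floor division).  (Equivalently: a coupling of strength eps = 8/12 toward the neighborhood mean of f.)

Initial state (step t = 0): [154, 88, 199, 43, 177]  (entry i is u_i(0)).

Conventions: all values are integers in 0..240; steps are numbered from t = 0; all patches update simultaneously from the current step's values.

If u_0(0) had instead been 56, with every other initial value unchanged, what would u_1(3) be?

Answer: u_1(3) = 138
Key observation: This trace re-runs the system from the modified initial state.

Derivation:
t=0: [56, 88, 199, 43, 177]
t=1: [129, 141, 130, 116, 151]
t=2: [182, 180, 184, 186, 180]
t=3: [135, 138, 134, 133, 139]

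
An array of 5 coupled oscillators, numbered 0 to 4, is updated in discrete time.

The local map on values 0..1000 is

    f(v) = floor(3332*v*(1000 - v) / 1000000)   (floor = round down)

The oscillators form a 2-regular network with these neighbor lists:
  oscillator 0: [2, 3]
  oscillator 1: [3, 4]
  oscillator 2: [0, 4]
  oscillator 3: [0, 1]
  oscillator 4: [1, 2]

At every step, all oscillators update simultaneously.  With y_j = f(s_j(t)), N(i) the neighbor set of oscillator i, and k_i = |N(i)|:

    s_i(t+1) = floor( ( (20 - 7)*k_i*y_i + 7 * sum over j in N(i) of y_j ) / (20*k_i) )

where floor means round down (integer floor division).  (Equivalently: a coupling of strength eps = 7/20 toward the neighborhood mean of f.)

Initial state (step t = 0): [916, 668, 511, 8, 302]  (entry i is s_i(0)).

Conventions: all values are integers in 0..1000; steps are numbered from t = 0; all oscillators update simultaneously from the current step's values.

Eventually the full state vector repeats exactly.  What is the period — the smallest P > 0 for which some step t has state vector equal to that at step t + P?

Simulating step by step:
t=0: [916, 668, 511, 8, 302]
t=1: [316, 607, 708, 190, 731]
t=2: [678, 720, 687, 597, 685]
t=3: [738, 701, 718, 765, 709]
t=4: [641, 678, 671, 624, 686]
t=5: [763, 734, 737, 768, 721]
t=6: [607, 643, 641, 604, 662]
t=7: [789, 766, 767, 790, 752]
t=8: [560, 593, 592, 560, 612]
t=9: [818, 804, 804, 818, 795]
t=10: [501, 523, 523, 501, 536]
t=11: [831, 830, 830, 831, 829]
t=12: [467, 469, 469, 467, 471]
t=13: [829, 829, 829, 829, 829]
t=14: [472, 472, 472, 472, 472]
t=15: [830, 830, 830, 830, 830]
t=16: [470, 470, 470, 470, 470]
t=17: [830, 830, 830, 830, 830]

Answer: 2
Key observation: The state at step 15, [830, 830, 830, 830, 830], reappears at step 17 — and no state repeats earlier — so the cycle the system enters has period 2.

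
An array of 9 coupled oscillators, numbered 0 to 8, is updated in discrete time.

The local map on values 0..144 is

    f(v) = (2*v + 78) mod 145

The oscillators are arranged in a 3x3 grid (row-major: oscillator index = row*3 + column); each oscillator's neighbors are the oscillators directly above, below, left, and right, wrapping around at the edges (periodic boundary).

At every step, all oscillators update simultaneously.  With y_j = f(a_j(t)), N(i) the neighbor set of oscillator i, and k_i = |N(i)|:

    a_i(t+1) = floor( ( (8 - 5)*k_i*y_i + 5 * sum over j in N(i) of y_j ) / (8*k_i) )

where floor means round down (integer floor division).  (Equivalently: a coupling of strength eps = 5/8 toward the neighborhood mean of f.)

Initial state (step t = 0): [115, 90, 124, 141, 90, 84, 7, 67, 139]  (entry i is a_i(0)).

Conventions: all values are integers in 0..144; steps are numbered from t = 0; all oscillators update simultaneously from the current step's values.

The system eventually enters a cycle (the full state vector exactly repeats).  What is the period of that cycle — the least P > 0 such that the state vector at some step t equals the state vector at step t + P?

Simulating step by step:
t=0: [115, 90, 124, 141, 90, 84, 7, 67, 139]
t=1: [55, 78, 60, 76, 97, 82, 69, 85, 71]
t=2: [62, 84, 67, 84, 106, 89, 74, 95, 78]
t=3: [76, 76, 81, 76, 68, 81, 88, 88, 93]
t=4: [90, 87, 95, 87, 84, 93, 103, 100, 108]
t=5: [116, 113, 99, 113, 110, 96, 107, 104, 81]
t=6: [32, 52, 88, 29, 48, 85, 42, 71, 97]
t=7: [99, 69, 104, 96, 65, 101, 81, 60, 95]
t=8: [116, 87, 124, 113, 83, 121, 103, 74, 112]
t=9: [53, 77, 39, 50, 73, 36, 71, 86, 49]
t=10: [46, 69, 29, 43, 65, 25, 60, 81, 42]
t=11: [52, 76, 88, 49, 72, 84, 44, 67, 70]
t=12: [52, 77, 87, 48, 73, 83, 40, 65, 73]
t=13: [50, 77, 87, 46, 73, 83, 37, 63, 73]
t=14: [47, 76, 86, 43, 71, 82, 33, 61, 72]
t=15: [65, 72, 84, 60, 68, 79, 81, 80, 91]
t=16: [74, 79, 91, 69, 74, 86, 86, 90, 102]
t=17: [90, 95, 107, 84, 89, 102, 102, 107, 119]
t=18: [99, 81, 63, 115, 98, 88, 89, 62, 53]
t=19: [93, 94, 80, 81, 91, 79, 79, 79, 67]
t=20: [107, 110, 97, 100, 105, 91, 92, 95, 82]
t=21: [60, 64, 82, 108, 112, 121, 99, 103, 111]
t=22: [65, 69, 60, 36, 41, 30, 81, 85, 65]
t=23: [58, 63, 72, 50, 55, 73, 72, 76, 84]
t=24: [56, 61, 73, 51, 56, 69, 70, 75, 87]
t=25: [54, 60, 73, 49, 55, 68, 69, 74, 87]
t=26: [51, 58, 71, 46, 52, 66, 67, 73, 87]
t=27: [46, 53, 68, 41, 47, 62, 63, 70, 84]
t=28: [37, 44, 60, 31, 38, 54, 55, 62, 78]
t=29: [42, 27, 44, 68, 43, 60, 61, 46, 63]
t=30: [49, 62, 48, 48, 50, 46, 47, 50, 46]
t=31: [33, 41, 32, 29, 34, 27, 28, 34, 27]
t=32: [120, 50, 119, 115, 44, 113, 114, 44, 113]
t=33: [25, 27, 23, 19, 21, 17, 18, 21, 17]
t=34: [123, 126, 122, 117, 120, 115, 117, 119, 115]
t=35: [30, 33, 29, 24, 27, 22, 23, 26, 22]
t=36: [134, 137, 133, 127, 131, 126, 127, 130, 125]
t=37: [52, 55, 50, 45, 48, 43, 44, 48, 43]
t=38: [32, 36, 30, 25, 28, 23, 24, 28, 23]
t=39: [115, 87, 113, 130, 111, 128, 129, 111, 128]
t=40: [40, 48, 38, 36, 36, 34, 36, 36, 34]
t=41: [12, 15, 10, 5, 8, 3, 5, 8, 3]
t=42: [97, 101, 95, 90, 93, 88, 90, 93, 88]
t=43: [123, 126, 121, 115, 119, 113, 115, 119, 113]
t=44: [29, 33, 27, 21, 25, 19, 21, 25, 19]
t=45: [131, 135, 129, 123, 127, 121, 123, 127, 121]
t=46: [45, 49, 43, 37, 41, 35, 37, 41, 35]
t=47: [18, 22, 16, 10, 14, 8, 10, 14, 8]
t=48: [109, 113, 107, 101, 105, 99, 101, 105, 99]
t=49: [46, 51, 44, 115, 119, 113, 115, 119, 113]
t=50: [23, 28, 21, 19, 24, 17, 19, 24, 17]
t=51: [122, 127, 120, 118, 123, 116, 118, 123, 116]
t=52: [30, 35, 28, 26, 31, 24, 26, 31, 24]
t=53: [113, 87, 111, 132, 114, 130, 132, 114, 130]
t=54: [39, 48, 37, 39, 40, 37, 39, 40, 37]
t=55: [13, 17, 11, 10, 14, 8, 10, 14, 8]
t=56: [102, 107, 100, 99, 103, 97, 99, 103, 97]
t=57: [113, 86, 111, 132, 114, 130, 132, 114, 130]
t=58: [39, 48, 37, 39, 40, 37, 39, 40, 37]

Answer: 4
Key observation: The state at step 54, [39, 48, 37, 39, 40, 37, 39, 40, 37], reappears at step 58 — and no state repeats earlier — so the cycle the system enters has period 4.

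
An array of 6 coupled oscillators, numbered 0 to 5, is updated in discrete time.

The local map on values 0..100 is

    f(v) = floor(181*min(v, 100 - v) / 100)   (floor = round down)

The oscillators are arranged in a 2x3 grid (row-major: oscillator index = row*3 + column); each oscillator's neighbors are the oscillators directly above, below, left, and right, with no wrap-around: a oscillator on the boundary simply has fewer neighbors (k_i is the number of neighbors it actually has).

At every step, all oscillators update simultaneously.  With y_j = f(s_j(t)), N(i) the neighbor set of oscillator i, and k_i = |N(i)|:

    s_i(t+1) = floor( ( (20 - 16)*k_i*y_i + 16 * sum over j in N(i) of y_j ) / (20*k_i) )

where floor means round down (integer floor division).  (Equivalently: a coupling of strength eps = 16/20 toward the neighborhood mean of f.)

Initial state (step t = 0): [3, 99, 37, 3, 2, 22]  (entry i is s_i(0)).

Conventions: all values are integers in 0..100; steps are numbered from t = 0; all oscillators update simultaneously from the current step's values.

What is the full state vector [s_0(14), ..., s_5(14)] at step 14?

Answer: [80, 83, 86, 78, 83, 86]

Derivation:
t=0: [3, 99, 37, 3, 2, 22]
t=1: [3, 19, 29, 4, 12, 35]
t=2: [17, 27, 49, 11, 31, 41]
t=3: [32, 56, 66, 38, 48, 72]
t=4: [70, 70, 63, 70, 69, 68]
t=5: [54, 57, 57, 54, 55, 60]
t=6: [80, 79, 75, 82, 78, 77]
t=7: [35, 39, 40, 36, 37, 41]
t=8: [66, 67, 72, 64, 68, 70]
t=9: [61, 56, 55, 60, 58, 53]
t=10: [74, 76, 81, 72, 78, 79]
t=11: [46, 40, 39, 44, 42, 36]
t=12: [77, 75, 68, 79, 72, 71]
t=13: [41, 48, 50, 44, 46, 53]
t=14: [80, 83, 86, 78, 83, 86]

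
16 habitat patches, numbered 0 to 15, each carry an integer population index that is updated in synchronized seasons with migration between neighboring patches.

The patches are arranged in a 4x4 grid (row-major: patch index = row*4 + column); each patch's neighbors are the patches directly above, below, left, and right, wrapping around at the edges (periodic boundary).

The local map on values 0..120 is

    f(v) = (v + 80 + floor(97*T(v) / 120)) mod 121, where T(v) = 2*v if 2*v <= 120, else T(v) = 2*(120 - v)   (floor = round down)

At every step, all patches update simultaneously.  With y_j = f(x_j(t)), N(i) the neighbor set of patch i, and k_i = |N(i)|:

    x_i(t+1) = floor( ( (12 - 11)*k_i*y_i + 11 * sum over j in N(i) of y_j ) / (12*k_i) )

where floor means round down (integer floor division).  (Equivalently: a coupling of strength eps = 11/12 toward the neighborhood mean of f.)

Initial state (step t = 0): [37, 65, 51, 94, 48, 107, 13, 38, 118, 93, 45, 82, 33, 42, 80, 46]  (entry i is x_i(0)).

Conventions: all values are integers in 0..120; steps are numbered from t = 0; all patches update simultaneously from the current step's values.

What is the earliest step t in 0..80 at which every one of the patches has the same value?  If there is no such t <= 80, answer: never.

Answer: 6
Key observation: Synchronization is absorbing here: once all patches are equal they stay equal, and step 6 is the first all-equal step.

Derivation:
t=0: [37, 65, 51, 94, 48, 107, 13, 38, 118, 93, 45, 82, 33, 42, 80, 46]  (not all equal)
t=1: [81, 78, 104, 73, 71, 100, 81, 95, 81, 79, 101, 75, 68, 87, 80, 85]  (not all equal)
t=2: [107, 95, 102, 97, 98, 103, 91, 105, 107, 96, 102, 97, 102, 104, 94, 106]  (not all equal)
t=3: [91, 88, 94, 88, 88, 93, 89, 93, 91, 88, 93, 88, 87, 92, 89, 92]  (not all equal)
t=4: [98, 95, 97, 95, 95, 97, 95, 97, 98, 95, 97, 95, 96, 98, 95, 98]  (not all equal)
t=5: [93, 92, 93, 92, 92, 93, 93, 93, 93, 92, 93, 92, 92, 93, 92, 93]  (not all equal)
t=6: [95, 95, 95, 95, 95, 95, 95, 95, 95, 95, 95, 95, 95, 95, 95, 95]  (all equal)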